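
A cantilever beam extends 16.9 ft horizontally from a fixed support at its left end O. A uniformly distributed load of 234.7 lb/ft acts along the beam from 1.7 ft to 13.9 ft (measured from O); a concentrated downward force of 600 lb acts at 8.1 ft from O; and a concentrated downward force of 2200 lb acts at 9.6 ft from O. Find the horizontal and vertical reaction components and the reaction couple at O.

O_x = 0, O_y = 5663 lb, M_O = 48310 lb·ft

Resultant of the distributed load: 234.7 × 12.2 = 2863.34 lb at 7.8 ft from O.
ΣF_x = 0: O_x = 0.
ΣF_y = 0: O_y − 234.7·12.2 − 600 − 2200 = 0 → O_y = 5663 lb.
ΣM about O: M_O − (234.7·12.2)·7.8 − 600·8.1 − 2200·9.6 = 0 → M_O = 48310 lb·ft.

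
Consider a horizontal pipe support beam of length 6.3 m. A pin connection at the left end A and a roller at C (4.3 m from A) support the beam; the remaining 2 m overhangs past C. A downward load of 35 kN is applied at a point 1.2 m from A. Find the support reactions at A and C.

ΣM about A: C_y·4.3 − 35·1.2 = 0 → C_y = 42/4.3 = 9.76744 ≈ 9.767 kN.
ΣF_y = 0: A_y + 9.76744 − 35 = 0 → A_y = 25.23 kN.
ΣF_x = 0: no horizontal applied forces, so A_x = 0.

A_x = 0, A_y = 25.23 kN, C_y = 9.767 kN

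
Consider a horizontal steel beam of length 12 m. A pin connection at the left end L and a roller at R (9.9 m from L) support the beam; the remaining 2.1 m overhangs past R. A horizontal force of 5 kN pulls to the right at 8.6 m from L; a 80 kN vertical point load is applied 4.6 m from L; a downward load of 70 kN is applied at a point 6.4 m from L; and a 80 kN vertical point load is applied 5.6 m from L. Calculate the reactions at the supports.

ΣM about L: R_y·9.9 − 80·4.6 − 70·6.4 − 80·5.6 = 0 → R_y = 1264/9.9 = 127.677 ≈ 127.7 kN.
ΣF_y = 0: L_y + 127.677 − 80 − 70 − 80 = 0 → L_y = 102.3 kN.
ΣF_x = 0: L_x + 5 = 0 → L_x = -5.000 kN.

L_x = -5.000 kN, L_y = 102.3 kN, R_y = 127.7 kN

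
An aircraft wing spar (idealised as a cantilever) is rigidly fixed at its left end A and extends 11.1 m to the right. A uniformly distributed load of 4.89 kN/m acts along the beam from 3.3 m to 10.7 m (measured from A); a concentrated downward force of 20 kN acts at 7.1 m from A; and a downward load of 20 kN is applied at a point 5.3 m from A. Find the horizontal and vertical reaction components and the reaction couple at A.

Resultant of the distributed load: 4.89 × 7.4 = 36.186 kN at 7 m from A.
ΣF_x = 0: A_x = 0.
ΣF_y = 0: A_y − 4.89·7.4 − 20 − 20 = 0 → A_y = 76.19 kN.
ΣM about A: M_A − (4.89·7.4)·7 − 20·7.1 − 20·5.3 = 0 → M_A = 501.3 kN·m.

A_x = 0, A_y = 76.19 kN, M_A = 501.3 kN·m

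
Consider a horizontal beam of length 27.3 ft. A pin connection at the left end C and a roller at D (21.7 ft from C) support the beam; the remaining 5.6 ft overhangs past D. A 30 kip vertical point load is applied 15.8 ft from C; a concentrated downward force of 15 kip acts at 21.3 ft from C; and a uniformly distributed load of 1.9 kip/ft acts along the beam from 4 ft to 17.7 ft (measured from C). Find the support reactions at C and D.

Resultant of the distributed load: 1.9 × 13.7 = 26.03 kip at 10.85 ft from C.
Taking moments about C: D_y·21.7 − 30·15.8 − 15·21.3 − (1.9·13.7)·10.85 = 0 → D_y = 1075.9255/21.7 = 49.5818 ≈ 49.58 kip.
ΣF_y = 0: C_y + 49.5818 − 30 − 15 − 1.9·13.7 = 0 → C_y = 21.45 kip.
ΣF_x = 0: no horizontal applied forces, so C_x = 0.

C_x = 0, C_y = 21.45 kip, D_y = 49.58 kip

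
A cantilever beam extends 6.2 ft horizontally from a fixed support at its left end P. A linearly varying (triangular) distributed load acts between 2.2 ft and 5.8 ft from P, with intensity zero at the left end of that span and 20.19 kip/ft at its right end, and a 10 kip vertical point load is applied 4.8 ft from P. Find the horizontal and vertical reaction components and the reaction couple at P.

Resultant of the triangular load: ½ × 20.19 × 3.6 = 36.342 kip, acting at 4.6 ft from P (one-third of the span from the peak).
ΣF_x = 0: P_x = 0.
ΣF_y = 0: P_y − ½·20.19·3.6 − 10 = 0 → P_y = 46.34 kip.
ΣM about P: M_P − (½·20.19·3.6)·4.6 − 10·4.8 = 0 → M_P = 215.2 kip·ft.

P_x = 0, P_y = 46.34 kip, M_P = 215.2 kip·ft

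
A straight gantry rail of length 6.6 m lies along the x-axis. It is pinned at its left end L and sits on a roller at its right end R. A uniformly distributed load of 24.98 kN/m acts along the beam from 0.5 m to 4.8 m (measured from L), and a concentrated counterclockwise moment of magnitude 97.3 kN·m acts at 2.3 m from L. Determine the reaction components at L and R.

L_x = 0, L_y = 79.03 kN, R_y = 28.39 kN

Resultant of the distributed load: 24.98 × 4.3 = 107.414 kN at 2.65 m from L.
Moments about L: R_y·6.6 − (24.98·4.3)·2.65 + 97.3 = 0 → R_y = 187.3471/6.6 = 28.3859 ≈ 28.39 kN.
ΣF_y = 0: L_y + 28.3859 − 24.98·4.3 = 0 → L_y = 79.03 kN.
ΣF_x = 0: no horizontal applied forces, so L_x = 0.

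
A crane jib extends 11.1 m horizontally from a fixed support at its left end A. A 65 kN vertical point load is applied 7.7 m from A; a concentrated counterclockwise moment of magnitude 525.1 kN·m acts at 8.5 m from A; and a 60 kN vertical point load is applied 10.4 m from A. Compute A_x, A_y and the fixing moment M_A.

ΣF_x = 0: A_x = 0.
ΣF_y = 0: A_y − 65 − 60 = 0 → A_y = 125.0 kN.
ΣM about A: M_A − 65·7.7 + 525.1 − 60·10.4 = 0 → M_A = 599.4 kN·m.

A_x = 0, A_y = 125.0 kN, M_A = 599.4 kN·m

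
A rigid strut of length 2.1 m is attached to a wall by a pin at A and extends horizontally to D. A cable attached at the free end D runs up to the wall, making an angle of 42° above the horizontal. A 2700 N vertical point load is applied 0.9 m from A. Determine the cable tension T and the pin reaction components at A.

T = 1729 N, A_x = 1285 N, A_y = 1543 N

ΣM about A: T·sin42°·2.1 − 2700·0.9 = 0 → T = 2430/(2.1·0.669131) = 1729.32 ≈ 1729 N.
ΣF_x = 0: A_x − T·cos42° = 0 → A_x = 1729.32 × 0.743145 = 1285 N.
ΣF_y = 0: A_y + T·sin42° − 2700 = 0 → A_y = 2700 − 1729.32 × 0.669131 = 1543 N.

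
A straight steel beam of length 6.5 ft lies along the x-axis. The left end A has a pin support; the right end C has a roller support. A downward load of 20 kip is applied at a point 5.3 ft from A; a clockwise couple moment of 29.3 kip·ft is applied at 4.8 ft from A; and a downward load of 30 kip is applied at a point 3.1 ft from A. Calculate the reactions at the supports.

A_x = 0, A_y = 14.88 kip, C_y = 35.12 kip

ΣM about A: C_y·6.5 − 20·5.3 − 29.3 − 30·3.1 = 0 → C_y = 228.3/6.5 = 35.1231 ≈ 35.12 kip.
ΣF_y = 0: A_y + 35.1231 − 20 − 30 = 0 → A_y = 14.88 kip.
ΣF_x = 0: no horizontal applied forces, so A_x = 0.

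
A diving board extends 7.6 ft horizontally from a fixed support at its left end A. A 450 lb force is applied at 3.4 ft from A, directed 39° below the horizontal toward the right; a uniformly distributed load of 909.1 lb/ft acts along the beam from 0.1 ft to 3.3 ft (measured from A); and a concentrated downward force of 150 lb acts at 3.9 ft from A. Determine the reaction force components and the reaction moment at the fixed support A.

A_x = -349.7 lb, A_y = 3342 lb, M_A = 6493 lb·ft

Resultant of the distributed load: 909.1 × 3.2 = 2909.12 lb at 1.7 ft from A.
ΣF_x = 0: A_x + 450·cos39° = 0 → A_x = -349.7 lb.
ΣF_y = 0: A_y − 450·sin39° − 909.1·3.2 − 150 = 0 → A_y = 3342 lb.
ΣM about A: M_A − 450·sin39°·3.4 − (909.1·3.2)·1.7 − 150·3.9 = 0 → M_A = 6493 lb·ft.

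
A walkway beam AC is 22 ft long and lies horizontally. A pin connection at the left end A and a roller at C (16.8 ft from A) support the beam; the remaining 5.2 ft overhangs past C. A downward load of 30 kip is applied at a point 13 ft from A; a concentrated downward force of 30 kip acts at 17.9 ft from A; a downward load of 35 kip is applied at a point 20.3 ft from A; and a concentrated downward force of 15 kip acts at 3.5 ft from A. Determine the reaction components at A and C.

A_x = 0, A_y = 9.405 kip, C_y = 100.6 kip

ΣM about A: C_y·16.8 − 30·13 − 30·17.9 − 35·20.3 − 15·3.5 = 0 → C_y = 1690/16.8 = 100.595 ≈ 100.6 kip.
ΣF_y = 0: A_y + 100.595 − 30 − 30 − 35 − 15 = 0 → A_y = 9.405 kip.
ΣF_x = 0: no horizontal applied forces, so A_x = 0.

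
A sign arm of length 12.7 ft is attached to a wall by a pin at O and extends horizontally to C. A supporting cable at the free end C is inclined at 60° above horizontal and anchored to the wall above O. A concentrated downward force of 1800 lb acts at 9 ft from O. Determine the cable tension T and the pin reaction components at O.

ΣM about O: T·sin60°·12.7 − 1800·9 = 0 → T = 16200/(12.7·0.866025) = 1472.93 ≈ 1473 lb.
ΣF_x = 0: O_x − T·cos60° = 0 → O_x = 1472.93 × 0.5 = 736.5 lb.
ΣF_y = 0: O_y + T·sin60° − 1800 = 0 → O_y = 1800 − 1472.93 × 0.866025 = 524.4 lb.

T = 1473 lb, O_x = 736.5 lb, O_y = 524.4 lb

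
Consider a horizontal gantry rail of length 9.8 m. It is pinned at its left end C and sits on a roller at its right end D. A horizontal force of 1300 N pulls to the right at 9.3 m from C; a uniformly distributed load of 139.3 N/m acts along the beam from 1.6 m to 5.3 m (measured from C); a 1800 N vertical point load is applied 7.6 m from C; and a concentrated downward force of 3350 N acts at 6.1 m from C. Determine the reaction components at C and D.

Resultant of the distributed load: 139.3 × 3.7 = 515.41 N at 3.45 m from C.
Taking moments about C: D_y·9.8 − (139.3·3.7)·3.45 − 1800·7.6 − 3350·6.1 = 0 → D_y = 35893.1645/9.8 = 3662.57 ≈ 3663 N.
ΣF_y = 0: C_y + 3662.57 − 139.3·3.7 − 1800 − 3350 = 0 → C_y = 2003 N.
ΣF_x = 0: C_x + 1300 = 0 → C_x = -1300 N.

C_x = -1300 N, C_y = 2003 N, D_y = 3663 N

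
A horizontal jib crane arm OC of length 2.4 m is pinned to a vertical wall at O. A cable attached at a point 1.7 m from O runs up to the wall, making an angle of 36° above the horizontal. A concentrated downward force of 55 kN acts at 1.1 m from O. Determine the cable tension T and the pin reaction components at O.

T = 60.55 kN, O_x = 48.98 kN, O_y = 19.41 kN

ΣM about O: T·sin36°·1.7 − 55·1.1 = 0 → T = 60.5/(1.7·0.587785) = 60.5463 ≈ 60.55 kN.
ΣF_x = 0: O_x − T·cos36° = 0 → O_x = 60.5463 × 0.809017 = 48.98 kN.
ΣF_y = 0: O_y + T·sin36° − 55 = 0 → O_y = 55 − 60.5463 × 0.587785 = 19.41 kN.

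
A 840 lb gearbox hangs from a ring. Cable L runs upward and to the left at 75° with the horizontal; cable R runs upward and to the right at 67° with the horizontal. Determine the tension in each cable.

ΣF_x = 0: −T_L·cos75° + T_R·cos67° = 0 → T_R = 0.662397·T_L.
ΣF_y = 0: T_L·sin75° + T_R·sin67° = 840.
Substitute: T_L·(0.965926 + 0.662397·0.920505) = 840 → T_L = 533.108 ≈ 533.1 lb.
Then T_R = 0.662397 × 533.108 = 353.1 lb.

T_L = 533.1 lb, T_R = 353.1 lb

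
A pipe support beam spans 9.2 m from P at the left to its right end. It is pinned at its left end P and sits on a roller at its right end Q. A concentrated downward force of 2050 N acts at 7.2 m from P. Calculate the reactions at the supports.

P_x = 0, P_y = 445.7 N, Q_y = 1604 N

ΣM about P: Q_y·9.2 − 2050·7.2 = 0 → Q_y = 14760/9.2 = 1604.35 ≈ 1604 N.
ΣF_y = 0: P_y + 1604.35 − 2050 = 0 → P_y = 445.7 N.
ΣF_x = 0: no horizontal applied forces, so P_x = 0.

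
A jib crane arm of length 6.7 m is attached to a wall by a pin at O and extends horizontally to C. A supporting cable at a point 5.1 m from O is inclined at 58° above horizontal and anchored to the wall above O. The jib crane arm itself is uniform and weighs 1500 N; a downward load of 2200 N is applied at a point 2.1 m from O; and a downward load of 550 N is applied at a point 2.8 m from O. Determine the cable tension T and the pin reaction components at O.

ΣM about O: T·sin58°·5.1 − 1500·3.35 − 2200·2.1 − 550·2.8 = 0 → T = 11185/(5.1·0.848048) = 2586.1 ≈ 2586 N.
ΣF_x = 0: O_x − T·cos58° = 0 → O_x = 2586.1 × 0.529919 = 1370 N.
ΣF_y = 0: O_y + T·sin58° − 1500 − 2200 − 550 = 0 → O_y = 4250 − 2586.1 × 0.848048 = 2057 N.

T = 2586 N, O_x = 1370 N, O_y = 2057 N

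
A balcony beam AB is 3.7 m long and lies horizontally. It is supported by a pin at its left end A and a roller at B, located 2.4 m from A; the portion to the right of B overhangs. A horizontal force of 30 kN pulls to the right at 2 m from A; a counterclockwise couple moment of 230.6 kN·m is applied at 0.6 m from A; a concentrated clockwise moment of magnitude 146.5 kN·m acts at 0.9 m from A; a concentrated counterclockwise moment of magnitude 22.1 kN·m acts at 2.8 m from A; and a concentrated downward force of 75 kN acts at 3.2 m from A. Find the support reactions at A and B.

A_x = -30.00 kN, A_y = 19.25 kN, B_y = 55.75 kN

Taking moments about A: B_y·2.4 + 230.6 − 146.5 + 22.1 − 75·3.2 = 0 → B_y = 133.8/2.4 = 55.75 kN.
ΣF_y = 0: A_y + 55.75 − 75 = 0 → A_y = 19.25 kN.
ΣF_x = 0: A_x + 30 = 0 → A_x = -30.00 kN.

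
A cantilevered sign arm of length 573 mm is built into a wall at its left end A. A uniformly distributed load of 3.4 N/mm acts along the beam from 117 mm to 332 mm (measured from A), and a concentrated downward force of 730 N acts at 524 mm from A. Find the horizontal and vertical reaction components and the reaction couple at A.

A_x = 0, A_y = 1461 N, M_A = 546600 N·mm

Resultant of the distributed load: 3.4 × 215 = 731 N at 224.5 mm from A.
ΣF_x = 0: A_x = 0.
ΣF_y = 0: A_y − 3.4·215 − 730 = 0 → A_y = 1461 N.
ΣM about A: M_A − (3.4·215)·224.5 − 730·524 = 0 → M_A = 546600 N·mm.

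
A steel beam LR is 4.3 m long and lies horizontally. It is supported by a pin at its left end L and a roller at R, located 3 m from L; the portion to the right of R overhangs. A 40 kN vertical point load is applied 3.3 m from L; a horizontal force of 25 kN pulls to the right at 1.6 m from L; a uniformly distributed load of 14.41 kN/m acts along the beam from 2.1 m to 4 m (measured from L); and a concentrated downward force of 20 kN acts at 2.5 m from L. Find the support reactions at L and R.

L_x = -25.00 kN, L_y = -1.123 kN, R_y = 88.50 kN

Resultant of the distributed load: 14.41 × 1.9 = 27.379 kN at 3.05 m from L.
Moments about L: R_y·3 − 40·3.3 − (14.41·1.9)·3.05 − 20·2.5 = 0 → R_y = 265.50595/3 = 88.502 ≈ 88.50 kN.
ΣF_y = 0: L_y + 88.502 − 40 − 14.41·1.9 − 20 = 0 → L_y = -1.123 kN.
ΣF_x = 0: L_x + 25 = 0 → L_x = -25.00 kN.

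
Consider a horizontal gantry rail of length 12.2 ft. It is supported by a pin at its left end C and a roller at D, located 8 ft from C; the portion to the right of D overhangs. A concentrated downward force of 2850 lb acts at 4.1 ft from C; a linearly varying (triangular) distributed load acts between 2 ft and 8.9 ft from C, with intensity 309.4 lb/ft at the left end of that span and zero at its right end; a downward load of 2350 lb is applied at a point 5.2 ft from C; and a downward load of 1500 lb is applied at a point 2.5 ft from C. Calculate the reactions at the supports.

C_x = 0, C_y = 3737 lb, D_y = 4031 lb

Resultant of the triangular load: ½ × 309.4 × 6.9 = 1067.43 lb, acting at 4.3 ft from C (one-third of the span from the peak).
Taking moments about C: D_y·8 − 2850·4.1 − (½·309.4·6.9)·4.3 − 2350·5.2 − 1500·2.5 = 0 → D_y = 32244.949/8 = 4030.62 ≈ 4031 lb.
ΣF_y = 0: C_y + 4030.62 − 2850 − ½·309.4·6.9 − 2350 − 1500 = 0 → C_y = 3737 lb.
ΣF_x = 0: no horizontal applied forces, so C_x = 0.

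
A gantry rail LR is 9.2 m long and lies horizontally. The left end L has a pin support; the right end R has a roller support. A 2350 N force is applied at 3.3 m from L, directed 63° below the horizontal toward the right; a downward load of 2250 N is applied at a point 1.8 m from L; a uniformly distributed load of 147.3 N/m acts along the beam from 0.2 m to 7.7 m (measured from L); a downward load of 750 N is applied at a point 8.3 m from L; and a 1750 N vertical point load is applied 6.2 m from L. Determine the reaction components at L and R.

L_x = -1067 N, L_y = 4427 N, R_y = 3522 N

Resultant of the distributed load: 147.3 × 7.5 = 1104.75 N at 3.95 m from L.
Moments about L: R_y·9.2 − 2350·sin63°·3.3 − 2250·1.8 − (147.3·7.5)·3.95 − 750·8.3 − 1750·6.2 = 0 → R_y = 32398.5/9.2 = 3521.58 ≈ 3522 N.
ΣF_y = 0: L_y + 3521.58 − 2350·sin63° − 2250 − 147.3·7.5 − 750 − 1750 = 0 → L_y = 4427 N.
ΣF_x = 0: L_x + 2350·cos63° = 0 → L_x = -1067 N.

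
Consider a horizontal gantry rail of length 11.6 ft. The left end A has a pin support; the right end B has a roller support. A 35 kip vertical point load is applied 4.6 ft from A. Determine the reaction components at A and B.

A_x = 0, A_y = 21.12 kip, B_y = 13.88 kip

Moments about A: B_y·11.6 − 35·4.6 = 0 → B_y = 161/11.6 = 13.8793 ≈ 13.88 kip.
ΣF_y = 0: A_y + 13.8793 − 35 = 0 → A_y = 21.12 kip.
ΣF_x = 0: no horizontal applied forces, so A_x = 0.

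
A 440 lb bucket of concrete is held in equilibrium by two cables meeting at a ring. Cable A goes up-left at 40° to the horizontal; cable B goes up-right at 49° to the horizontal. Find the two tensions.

T_A = 288.7 lb, T_B = 337.1 lb

ΣF_x = 0: −T_A·cos40° + T_B·cos49° = 0 → T_B = 1.16765·T_A.
ΣF_y = 0: T_A·sin40° + T_B·sin49° = 440.
Substitute: T_A·(0.642788 + 1.16765·0.75471) = 440 → T_A = 288.709 ≈ 288.7 lb.
Then T_B = 1.16765 × 288.709 = 337.1 lb.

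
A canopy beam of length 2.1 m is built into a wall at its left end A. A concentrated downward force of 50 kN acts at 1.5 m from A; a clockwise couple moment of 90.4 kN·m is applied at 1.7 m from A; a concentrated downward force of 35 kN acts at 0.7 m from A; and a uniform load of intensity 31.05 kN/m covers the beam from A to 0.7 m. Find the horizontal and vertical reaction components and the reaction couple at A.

A_x = 0, A_y = 106.7 kN, M_A = 197.5 kN·m

Resultant of the distributed load: 31.05 × 0.7 = 21.735 kN at 0.35 m from A.
ΣF_x = 0: A_x = 0.
ΣF_y = 0: A_y − 50 − 35 − 31.05·0.7 = 0 → A_y = 106.7 kN.
ΣM about A: M_A − 50·1.5 − 90.4 − 35·0.7 − (31.05·0.7)·0.35 = 0 → M_A = 197.5 kN·m.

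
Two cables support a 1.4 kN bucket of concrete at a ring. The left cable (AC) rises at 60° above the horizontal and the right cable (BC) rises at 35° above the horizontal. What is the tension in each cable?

ΣF_x = 0: −T_AC·cos60° + T_BC·cos35° = 0 → T_BC = 0.610387·T_AC.
ΣF_y = 0: T_AC·sin60° + T_BC·sin35° = 1.4.
Substitute: T_AC·(0.866025 + 0.610387·0.573576) = 1.4 → T_AC = 1.15119 ≈ 1.151 kN.
Then T_BC = 0.610387 × 1.15119 = 0.7027 kN.

T_AC = 1.151 kN, T_BC = 0.7027 kN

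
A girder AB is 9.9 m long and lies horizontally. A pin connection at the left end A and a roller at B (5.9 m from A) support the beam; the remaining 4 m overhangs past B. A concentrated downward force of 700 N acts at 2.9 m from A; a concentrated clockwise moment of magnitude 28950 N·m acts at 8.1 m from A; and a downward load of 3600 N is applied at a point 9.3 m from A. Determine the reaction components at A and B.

ΣM about A: B_y·5.9 − 700·2.9 − 28950 − 3600·9.3 = 0 → B_y = 64460/5.9 = 10925.4 ≈ 10930 N.
ΣF_y = 0: A_y + 10925.4 − 700 − 3600 = 0 → A_y = -6625 N.
ΣF_x = 0: no horizontal applied forces, so A_x = 0.

A_x = 0, A_y = -6625 N, B_y = 10930 N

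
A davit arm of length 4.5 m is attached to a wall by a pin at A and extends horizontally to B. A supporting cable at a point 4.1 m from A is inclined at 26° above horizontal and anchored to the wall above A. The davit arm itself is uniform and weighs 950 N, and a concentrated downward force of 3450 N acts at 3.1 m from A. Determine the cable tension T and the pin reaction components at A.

ΣM about A: T·sin26°·4.1 − 950·2.25 − 3450·3.1 = 0 → T = 12832.5/(4.1·0.438371) = 7139.79 ≈ 7140 N.
ΣF_x = 0: A_x − T·cos26° = 0 → A_x = 7139.79 × 0.898794 = 6417 N.
ΣF_y = 0: A_y + T·sin26° − 950 − 3450 = 0 → A_y = 4400 − 7139.79 × 0.438371 = 1270 N.

T = 7140 N, A_x = 6417 N, A_y = 1270 N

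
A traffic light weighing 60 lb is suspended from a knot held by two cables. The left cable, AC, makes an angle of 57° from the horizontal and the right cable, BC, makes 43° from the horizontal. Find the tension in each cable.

T_AC = 44.56 lb, T_BC = 33.18 lb

ΣF_x = 0: −T_AC·cos57° + T_BC·cos43° = 0 → T_BC = 0.7447·T_AC.
ΣF_y = 0: T_AC·sin57° + T_BC·sin43° = 60.
Substitute: T_AC·(0.838671 + 0.7447·0.681998) = 60 → T_AC = 44.5582 ≈ 44.56 lb.
Then T_BC = 0.7447 × 44.5582 = 33.18 lb.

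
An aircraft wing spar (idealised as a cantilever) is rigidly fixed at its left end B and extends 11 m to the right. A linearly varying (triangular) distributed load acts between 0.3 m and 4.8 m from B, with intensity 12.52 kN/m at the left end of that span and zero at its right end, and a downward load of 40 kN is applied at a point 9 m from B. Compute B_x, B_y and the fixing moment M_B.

B_x = 0, B_y = 68.17 kN, M_B = 410.7 kN·m

Resultant of the triangular load: ½ × 12.52 × 4.5 = 28.17 kN, acting at 1.8 m from B (one-third of the span from the peak).
ΣF_x = 0: B_x = 0.
ΣF_y = 0: B_y − ½·12.52·4.5 − 40 = 0 → B_y = 68.17 kN.
ΣM about B: M_B − (½·12.52·4.5)·1.8 − 40·9 = 0 → M_B = 410.7 kN·m.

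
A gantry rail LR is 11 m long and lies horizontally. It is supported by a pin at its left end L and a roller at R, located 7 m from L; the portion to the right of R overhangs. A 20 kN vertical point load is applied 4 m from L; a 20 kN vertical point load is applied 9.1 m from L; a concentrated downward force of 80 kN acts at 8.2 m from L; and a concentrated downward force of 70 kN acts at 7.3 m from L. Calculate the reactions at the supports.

Moments about L: R_y·7 − 20·4 − 20·9.1 − 80·8.2 − 70·7.3 = 0 → R_y = 1429/7 = 204.143 ≈ 204.1 kN.
ΣF_y = 0: L_y + 204.143 − 20 − 20 − 80 − 70 = 0 → L_y = -14.14 kN.
ΣF_x = 0: no horizontal applied forces, so L_x = 0.

L_x = 0, L_y = -14.14 kN, R_y = 204.1 kN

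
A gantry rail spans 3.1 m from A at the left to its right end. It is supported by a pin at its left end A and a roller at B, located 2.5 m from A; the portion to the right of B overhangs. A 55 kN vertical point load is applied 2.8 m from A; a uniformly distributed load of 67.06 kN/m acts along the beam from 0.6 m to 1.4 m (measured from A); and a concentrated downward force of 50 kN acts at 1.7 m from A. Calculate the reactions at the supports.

A_x = 0, A_y = 41.59 kN, B_y = 117.1 kN

Resultant of the distributed load: 67.06 × 0.8 = 53.648 kN at 1 m from A.
Taking moments about A: B_y·2.5 − 55·2.8 − (67.06·0.8)·1 − 50·1.7 = 0 → B_y = 292.648/2.5 = 117.059 ≈ 117.1 kN.
ΣF_y = 0: A_y + 117.059 − 55 − 67.06·0.8 − 50 = 0 → A_y = 41.59 kN.
ΣF_x = 0: no horizontal applied forces, so A_x = 0.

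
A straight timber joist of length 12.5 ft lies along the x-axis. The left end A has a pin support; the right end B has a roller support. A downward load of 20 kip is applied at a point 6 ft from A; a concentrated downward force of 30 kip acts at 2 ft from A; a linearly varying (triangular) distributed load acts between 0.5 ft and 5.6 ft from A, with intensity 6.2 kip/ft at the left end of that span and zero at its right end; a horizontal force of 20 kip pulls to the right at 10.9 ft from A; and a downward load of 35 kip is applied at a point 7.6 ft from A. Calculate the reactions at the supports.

A_x = -20.00 kip, A_y = 62.35 kip, B_y = 38.46 kip

Resultant of the triangular load: ½ × 6.2 × 5.1 = 15.81 kip, acting at 2.2 ft from A (one-third of the span from the peak).
Taking moments about A: B_y·12.5 − 20·6 − 30·2 − (½·6.2·5.1)·2.2 − 35·7.6 = 0 → B_y = 480.782/12.5 = 38.4626 ≈ 38.46 kip.
ΣF_y = 0: A_y + 38.4626 − 20 − 30 − ½·6.2·5.1 − 35 = 0 → A_y = 62.35 kip.
ΣF_x = 0: A_x + 20 = 0 → A_x = -20.00 kip.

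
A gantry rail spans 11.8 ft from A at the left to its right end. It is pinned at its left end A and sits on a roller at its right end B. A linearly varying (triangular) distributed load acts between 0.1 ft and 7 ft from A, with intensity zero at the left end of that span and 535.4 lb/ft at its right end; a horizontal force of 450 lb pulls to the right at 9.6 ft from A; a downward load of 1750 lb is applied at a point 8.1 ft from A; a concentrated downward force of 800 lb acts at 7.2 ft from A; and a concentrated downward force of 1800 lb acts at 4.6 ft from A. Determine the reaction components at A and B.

Resultant of the triangular load: ½ × 535.4 × 6.9 = 1847.13 lb, acting at 4.7 ft from A (one-third of the span from the peak).
Taking moments about A: B_y·11.8 − (½·535.4·6.9)·4.7 − 1750·8.1 − 800·7.2 − 1800·4.6 = 0 → B_y = 36896.511/11.8 = 3126.82 ≈ 3127 lb.
ΣF_y = 0: A_y + 3126.82 − ½·535.4·6.9 − 1750 − 800 − 1800 = 0 → A_y = 3070 lb.
ΣF_x = 0: A_x + 450 = 0 → A_x = -450.0 lb.

A_x = -450.0 lb, A_y = 3070 lb, B_y = 3127 lb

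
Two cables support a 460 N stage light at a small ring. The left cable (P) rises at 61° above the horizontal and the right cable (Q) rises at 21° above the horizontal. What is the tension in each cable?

T_P = 433.7 N, T_Q = 225.2 N

ΣF_x = 0: −T_P·cos61° + T_Q·cos21° = 0 → T_Q = 0.519301·T_P.
ΣF_y = 0: T_P·sin61° + T_Q·sin21° = 460.
Substitute: T_P·(0.87462 + 0.519301·0.358368) = 460 → T_P = 433.667 ≈ 433.7 N.
Then T_Q = 0.519301 × 433.667 = 225.2 N.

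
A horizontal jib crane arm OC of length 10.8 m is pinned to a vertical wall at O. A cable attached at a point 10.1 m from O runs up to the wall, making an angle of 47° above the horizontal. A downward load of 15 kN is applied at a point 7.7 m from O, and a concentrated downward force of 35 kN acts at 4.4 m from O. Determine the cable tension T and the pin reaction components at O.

T = 36.48 kN, O_x = 24.88 kN, O_y = 23.32 kN

ΣM about O: T·sin47°·10.1 − 15·7.7 − 35·4.4 = 0 → T = 269.5/(10.1·0.731354) = 36.4846 ≈ 36.48 kN.
ΣF_x = 0: O_x − T·cos47° = 0 → O_x = 36.4846 × 0.681998 = 24.88 kN.
ΣF_y = 0: O_y + T·sin47° − 15 − 35 = 0 → O_y = 50 − 36.4846 × 0.731354 = 23.32 kN.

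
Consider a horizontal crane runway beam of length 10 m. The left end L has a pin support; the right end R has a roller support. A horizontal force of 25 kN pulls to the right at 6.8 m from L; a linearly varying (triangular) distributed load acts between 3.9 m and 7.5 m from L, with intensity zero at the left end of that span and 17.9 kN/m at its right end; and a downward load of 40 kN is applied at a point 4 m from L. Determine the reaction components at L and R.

Resultant of the triangular load: ½ × 17.9 × 3.6 = 32.22 kN, acting at 6.3 m from L (one-third of the span from the peak).
ΣM about L: R_y·10 − (½·17.9·3.6)·6.3 − 40·4 = 0 → R_y = 362.986/10 = 36.2986 ≈ 36.30 kN.
ΣF_y = 0: L_y + 36.2986 − ½·17.9·3.6 − 40 = 0 → L_y = 35.92 kN.
ΣF_x = 0: L_x + 25 = 0 → L_x = -25.00 kN.

L_x = -25.00 kN, L_y = 35.92 kN, R_y = 36.30 kN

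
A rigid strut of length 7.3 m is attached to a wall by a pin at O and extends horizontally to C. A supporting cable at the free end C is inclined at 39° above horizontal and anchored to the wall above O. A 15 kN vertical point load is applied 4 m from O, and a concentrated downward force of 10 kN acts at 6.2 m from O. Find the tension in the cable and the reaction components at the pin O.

T = 26.56 kN, O_x = 20.64 kN, O_y = 8.288 kN

ΣM about O: T·sin39°·7.3 − 15·4 − 10·6.2 = 0 → T = 122/(7.3·0.62932) = 26.5562 ≈ 26.56 kN.
ΣF_x = 0: O_x − T·cos39° = 0 → O_x = 26.5562 × 0.777146 = 20.64 kN.
ΣF_y = 0: O_y + T·sin39° − 15 − 10 = 0 → O_y = 25 − 26.5562 × 0.62932 = 8.288 kN.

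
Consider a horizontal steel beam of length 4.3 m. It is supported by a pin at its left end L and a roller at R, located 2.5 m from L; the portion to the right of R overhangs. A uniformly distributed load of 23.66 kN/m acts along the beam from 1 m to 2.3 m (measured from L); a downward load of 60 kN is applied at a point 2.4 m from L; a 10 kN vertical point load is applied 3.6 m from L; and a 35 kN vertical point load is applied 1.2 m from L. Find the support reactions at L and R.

L_x = 0, L_y = 26.66 kN, R_y = 109.1 kN

Resultant of the distributed load: 23.66 × 1.3 = 30.758 kN at 1.65 m from L.
Taking moments about L: R_y·2.5 − (23.66·1.3)·1.65 − 60·2.4 − 10·3.6 − 35·1.2 = 0 → R_y = 272.7507/2.5 = 109.1 kN.
ΣF_y = 0: L_y + 109.1 − 23.66·1.3 − 60 − 10 − 35 = 0 → L_y = 26.66 kN.
ΣF_x = 0: no horizontal applied forces, so L_x = 0.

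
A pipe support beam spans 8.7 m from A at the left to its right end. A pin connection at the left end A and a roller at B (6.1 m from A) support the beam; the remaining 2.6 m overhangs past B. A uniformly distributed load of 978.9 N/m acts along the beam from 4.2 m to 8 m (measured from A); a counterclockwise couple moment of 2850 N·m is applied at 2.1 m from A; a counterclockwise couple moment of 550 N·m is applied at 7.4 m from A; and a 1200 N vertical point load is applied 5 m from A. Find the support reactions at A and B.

Resultant of the distributed load: 978.9 × 3.8 = 3719.82 N at 6.1 m from A.
Moments about A: B_y·6.1 − (978.9·3.8)·6.1 + 2850 + 550 − 1200·5 = 0 → B_y = 25290.902/6.1 = 4146.05 ≈ 4146 N.
ΣF_y = 0: A_y + 4146.05 − 978.9·3.8 − 1200 = 0 → A_y = 773.8 N.
ΣF_x = 0: no horizontal applied forces, so A_x = 0.

A_x = 0, A_y = 773.8 N, B_y = 4146 N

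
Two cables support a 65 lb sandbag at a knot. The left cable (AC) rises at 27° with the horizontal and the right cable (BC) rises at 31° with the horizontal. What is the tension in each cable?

T_AC = 65.70 lb, T_BC = 68.29 lb

ΣF_x = 0: −T_AC·cos27° + T_BC·cos31° = 0 → T_BC = 1.03948·T_AC.
ΣF_y = 0: T_AC·sin27° + T_BC·sin31° = 65.
Substitute: T_AC·(0.45399 + 1.03948·0.515038) = 65 → T_AC = 65.6989 ≈ 65.70 lb.
Then T_BC = 1.03948 × 65.6989 = 68.29 lb.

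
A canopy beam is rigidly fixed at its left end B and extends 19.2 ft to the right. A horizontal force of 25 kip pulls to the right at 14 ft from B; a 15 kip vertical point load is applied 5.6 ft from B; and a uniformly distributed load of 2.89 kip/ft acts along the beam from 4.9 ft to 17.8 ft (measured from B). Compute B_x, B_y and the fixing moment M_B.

B_x = -25.00 kip, B_y = 52.28 kip, M_B = 507.1 kip·ft

Resultant of the distributed load: 2.89 × 12.9 = 37.281 kip at 11.35 ft from B.
ΣF_x = 0: B_x + 25 = 0 → B_x = -25.00 kip.
ΣF_y = 0: B_y − 15 − 2.89·12.9 = 0 → B_y = 52.28 kip.
ΣM about B: M_B − 15·5.6 − (2.89·12.9)·11.35 = 0 → M_B = 507.1 kip·ft.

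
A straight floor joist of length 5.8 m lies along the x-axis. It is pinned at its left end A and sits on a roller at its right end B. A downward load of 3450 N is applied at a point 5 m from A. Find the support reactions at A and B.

Taking moments about A: B_y·5.8 − 3450·5 = 0 → B_y = 17250/5.8 = 2974.14 ≈ 2974 N.
ΣF_y = 0: A_y + 2974.14 − 3450 = 0 → A_y = 475.9 N.
ΣF_x = 0: no horizontal applied forces, so A_x = 0.

A_x = 0, A_y = 475.9 N, B_y = 2974 N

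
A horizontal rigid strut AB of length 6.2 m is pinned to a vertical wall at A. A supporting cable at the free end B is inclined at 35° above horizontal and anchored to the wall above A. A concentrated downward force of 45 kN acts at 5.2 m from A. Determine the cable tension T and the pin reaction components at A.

T = 65.80 kN, A_x = 53.90 kN, A_y = 7.258 kN

ΣM about A: T·sin35°·6.2 − 45·5.2 = 0 → T = 234/(6.2·0.573576) = 65.8011 ≈ 65.80 kN.
ΣF_x = 0: A_x − T·cos35° = 0 → A_x = 65.8011 × 0.819152 = 53.90 kN.
ΣF_y = 0: A_y + T·sin35° − 45 = 0 → A_y = 45 − 65.8011 × 0.573576 = 7.258 kN.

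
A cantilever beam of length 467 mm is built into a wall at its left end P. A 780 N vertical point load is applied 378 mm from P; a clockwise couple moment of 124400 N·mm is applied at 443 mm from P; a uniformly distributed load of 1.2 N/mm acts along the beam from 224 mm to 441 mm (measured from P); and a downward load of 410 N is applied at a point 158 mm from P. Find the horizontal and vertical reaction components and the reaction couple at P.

Resultant of the distributed load: 1.2 × 217 = 260.4 N at 332.5 mm from P.
ΣF_x = 0: P_x = 0.
ΣF_y = 0: P_y − 780 − 1.2·217 − 410 = 0 → P_y = 1450 N.
ΣM about P: M_P − 780·378 − 124400 − (1.2·217)·332.5 − 410·158 = 0 → M_P = 570600 N·mm.

P_x = 0, P_y = 1450 N, M_P = 570600 N·mm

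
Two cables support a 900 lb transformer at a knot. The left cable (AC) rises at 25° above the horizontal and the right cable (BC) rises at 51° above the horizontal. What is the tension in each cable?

ΣF_x = 0: −T_AC·cos25° + T_BC·cos51° = 0 → T_BC = 1.44014·T_AC.
ΣF_y = 0: T_AC·sin25° + T_BC·sin51° = 900.
Substitute: T_AC·(0.422618 + 1.44014·0.777146) = 900 → T_AC = 583.727 ≈ 583.7 lb.
Then T_BC = 1.44014 × 583.727 = 840.6 lb.

T_AC = 583.7 lb, T_BC = 840.6 lb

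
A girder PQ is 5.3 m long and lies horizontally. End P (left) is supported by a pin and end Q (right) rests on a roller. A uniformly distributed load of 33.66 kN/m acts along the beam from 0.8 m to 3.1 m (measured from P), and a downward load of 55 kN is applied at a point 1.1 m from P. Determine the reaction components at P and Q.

Resultant of the distributed load: 33.66 × 2.3 = 77.418 kN at 1.95 m from P.
ΣM about P: Q_y·5.3 − (33.66·2.3)·1.95 − 55·1.1 = 0 → Q_y = 211.4651/5.3 = 39.8991 ≈ 39.90 kN.
ΣF_y = 0: P_y + 39.8991 − 33.66·2.3 − 55 = 0 → P_y = 92.52 kN.
ΣF_x = 0: no horizontal applied forces, so P_x = 0.

P_x = 0, P_y = 92.52 kN, Q_y = 39.90 kN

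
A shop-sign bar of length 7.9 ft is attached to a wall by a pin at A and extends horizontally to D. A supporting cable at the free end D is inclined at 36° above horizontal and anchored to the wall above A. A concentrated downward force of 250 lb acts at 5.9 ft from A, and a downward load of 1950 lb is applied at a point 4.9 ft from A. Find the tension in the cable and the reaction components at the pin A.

T = 2375 lb, A_x = 1922 lb, A_y = 803.8 lb

ΣM about A: T·sin36°·7.9 − 250·5.9 − 1950·4.9 = 0 → T = 11030/(7.9·0.587785) = 2375.36 ≈ 2375 lb.
ΣF_x = 0: A_x − T·cos36° = 0 → A_x = 2375.36 × 0.809017 = 1922 lb.
ΣF_y = 0: A_y + T·sin36° − 250 − 1950 = 0 → A_y = 2200 − 2375.36 × 0.587785 = 803.8 lb.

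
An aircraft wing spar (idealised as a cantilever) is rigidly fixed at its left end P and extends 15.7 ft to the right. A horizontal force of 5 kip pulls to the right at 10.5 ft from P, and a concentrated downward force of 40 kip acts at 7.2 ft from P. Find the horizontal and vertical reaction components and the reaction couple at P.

P_x = -5.000 kip, P_y = 40.00 kip, M_P = 288.0 kip·ft

ΣF_x = 0: P_x + 5 = 0 → P_x = -5.000 kip.
ΣF_y = 0: P_y − 40 = 0 → P_y = 40.00 kip.
ΣM about P: M_P − 40·7.2 = 0 → M_P = 288.0 kip·ft.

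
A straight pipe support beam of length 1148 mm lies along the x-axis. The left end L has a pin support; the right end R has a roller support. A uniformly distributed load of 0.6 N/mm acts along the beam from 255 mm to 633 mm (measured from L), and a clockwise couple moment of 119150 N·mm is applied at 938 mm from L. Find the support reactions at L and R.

L_x = 0, L_y = 35.29 N, R_y = 191.5 N

Resultant of the distributed load: 0.6 × 378 = 226.8 N at 444 mm from L.
ΣM about L: R_y·1148 − (0.6·378)·444 − 119150 = 0 → R_y = 219849.2/1148 = 191.506 ≈ 191.5 N.
ΣF_y = 0: L_y + 191.506 − 0.6·378 = 0 → L_y = 35.29 N.
ΣF_x = 0: no horizontal applied forces, so L_x = 0.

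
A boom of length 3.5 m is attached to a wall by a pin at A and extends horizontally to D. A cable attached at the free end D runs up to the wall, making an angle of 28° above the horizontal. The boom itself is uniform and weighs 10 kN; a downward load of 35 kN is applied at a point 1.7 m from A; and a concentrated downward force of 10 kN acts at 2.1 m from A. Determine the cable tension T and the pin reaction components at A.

T = 59.64 kN, A_x = 52.66 kN, A_y = 27.00 kN

ΣM about A: T·sin28°·3.5 − 10·1.75 − 35·1.7 − 10·2.1 = 0 → T = 98/(3.5·0.469472) = 59.6415 ≈ 59.64 kN.
ΣF_x = 0: A_x − T·cos28° = 0 → A_x = 59.6415 × 0.882948 = 52.66 kN.
ΣF_y = 0: A_y + T·sin28° − 10 − 35 − 10 = 0 → A_y = 55 − 59.6415 × 0.469472 = 27.00 kN.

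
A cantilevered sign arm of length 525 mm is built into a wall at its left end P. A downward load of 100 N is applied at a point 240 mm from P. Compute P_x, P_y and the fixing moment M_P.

P_x = 0, P_y = 100.0 N, M_P = 24000 N·mm

ΣF_x = 0: P_x = 0.
ΣF_y = 0: P_y − 100 = 0 → P_y = 100.0 N.
ΣM about P: M_P − 100·240 = 0 → M_P = 24000 N·mm.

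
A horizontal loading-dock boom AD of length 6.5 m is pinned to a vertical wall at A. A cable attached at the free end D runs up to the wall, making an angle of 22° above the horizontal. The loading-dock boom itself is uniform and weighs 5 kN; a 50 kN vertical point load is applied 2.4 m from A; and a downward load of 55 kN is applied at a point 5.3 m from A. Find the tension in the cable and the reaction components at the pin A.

ΣM about A: T·sin22°·6.5 − 5·3.25 − 50·2.4 − 55·5.3 = 0 → T = 427.75/(6.5·0.374607) = 175.671 ≈ 175.7 kN.
ΣF_x = 0: A_x − T·cos22° = 0 → A_x = 175.671 × 0.927184 = 162.9 kN.
ΣF_y = 0: A_y + T·sin22° − 5 − 50 − 55 = 0 → A_y = 110 − 175.671 × 0.374607 = 44.19 kN.

T = 175.7 kN, A_x = 162.9 kN, A_y = 44.19 kN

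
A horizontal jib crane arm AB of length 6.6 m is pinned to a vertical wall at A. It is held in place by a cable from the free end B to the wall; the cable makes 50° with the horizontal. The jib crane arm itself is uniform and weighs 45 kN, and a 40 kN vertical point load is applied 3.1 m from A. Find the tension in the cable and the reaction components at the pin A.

T = 53.90 kN, A_x = 34.64 kN, A_y = 43.71 kN

ΣM about A: T·sin50°·6.6 − 45·3.3 − 40·3.1 = 0 → T = 272.5/(6.6·0.766044) = 53.8975 ≈ 53.90 kN.
ΣF_x = 0: A_x − T·cos50° = 0 → A_x = 53.8975 × 0.642788 = 34.64 kN.
ΣF_y = 0: A_y + T·sin50° − 45 − 40 = 0 → A_y = 85 − 53.8975 × 0.766044 = 43.71 kN.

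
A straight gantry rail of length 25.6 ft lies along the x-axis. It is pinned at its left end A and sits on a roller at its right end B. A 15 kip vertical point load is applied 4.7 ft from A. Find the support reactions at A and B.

A_x = 0, A_y = 12.25 kip, B_y = 2.754 kip

ΣM about A: B_y·25.6 − 15·4.7 = 0 → B_y = 70.5/25.6 = 2.75391 ≈ 2.754 kip.
ΣF_y = 0: A_y + 2.75391 − 15 = 0 → A_y = 12.25 kip.
ΣF_x = 0: no horizontal applied forces, so A_x = 0.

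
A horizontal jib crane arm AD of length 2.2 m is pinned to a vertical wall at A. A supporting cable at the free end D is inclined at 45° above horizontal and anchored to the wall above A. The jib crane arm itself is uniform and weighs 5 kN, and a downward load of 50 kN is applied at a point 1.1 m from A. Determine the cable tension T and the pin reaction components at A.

ΣM about A: T·sin45°·2.2 − 5·1.1 − 50·1.1 = 0 → T = 60.5/(2.2·0.707107) = 38.8909 ≈ 38.89 kN.
ΣF_x = 0: A_x − T·cos45° = 0 → A_x = 38.8909 × 0.707107 = 27.50 kN.
ΣF_y = 0: A_y + T·sin45° − 5 − 50 = 0 → A_y = 55 − 38.8909 × 0.707107 = 27.50 kN.

T = 38.89 kN, A_x = 27.50 kN, A_y = 27.50 kN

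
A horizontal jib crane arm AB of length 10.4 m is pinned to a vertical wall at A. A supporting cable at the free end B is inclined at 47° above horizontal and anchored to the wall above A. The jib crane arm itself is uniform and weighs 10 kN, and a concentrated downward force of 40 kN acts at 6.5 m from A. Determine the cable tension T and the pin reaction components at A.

ΣM about A: T·sin47°·10.4 − 10·5.2 − 40·6.5 = 0 → T = 312/(10.4·0.731354) = 41.0198 ≈ 41.02 kN.
ΣF_x = 0: A_x − T·cos47° = 0 → A_x = 41.0198 × 0.681998 = 27.98 kN.
ΣF_y = 0: A_y + T·sin47° − 10 − 40 = 0 → A_y = 50 − 41.0198 × 0.731354 = 20.00 kN.

T = 41.02 kN, A_x = 27.98 kN, A_y = 20.00 kN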